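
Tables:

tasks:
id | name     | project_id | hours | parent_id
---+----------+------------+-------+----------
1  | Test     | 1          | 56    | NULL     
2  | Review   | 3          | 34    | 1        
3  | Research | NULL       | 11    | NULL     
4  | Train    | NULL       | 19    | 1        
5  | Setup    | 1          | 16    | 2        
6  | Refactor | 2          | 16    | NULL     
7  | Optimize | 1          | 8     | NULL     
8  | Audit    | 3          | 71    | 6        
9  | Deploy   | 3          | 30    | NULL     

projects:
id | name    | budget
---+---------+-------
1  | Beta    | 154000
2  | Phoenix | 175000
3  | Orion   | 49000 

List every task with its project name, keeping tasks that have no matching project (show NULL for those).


LEFT JOIN keeps every row from tasks (the left table); where project_id has no match in projects, the project columns become NULL. Walk through each task:
  - task 1 (Test): project_id=1 -> matches Beta
  - task 2 (Review): project_id=3 -> matches Orion
  - task 3 (Research): project_id=NULL, no match -> kept with NULL
  - task 4 (Train): project_id=NULL, no match -> kept with NULL
  - task 5 (Setup): project_id=1 -> matches Beta
  - task 6 (Refactor): project_id=2 -> matches Phoenix
  - task 7 (Optimize): project_id=1 -> matches Beta
  - task 8 (Audit): project_id=3 -> matches Orion
  - task 9 (Deploy): project_id=3 -> matches Orion
All 9 rows appear; 2 have NULL project.

SQL:
SELECT a.name, b.name AS project
FROM tasks a
LEFT JOIN projects b ON a.project_id = b.id

Result:
name     | project
---------+--------
Test     | Beta   
Review   | Orion  
Research | NULL   
Train    | NULL   
Setup    | Beta   
Refactor | Phoenix
Optimize | Beta   
Audit    | Orion  
Deploy   | Orion  


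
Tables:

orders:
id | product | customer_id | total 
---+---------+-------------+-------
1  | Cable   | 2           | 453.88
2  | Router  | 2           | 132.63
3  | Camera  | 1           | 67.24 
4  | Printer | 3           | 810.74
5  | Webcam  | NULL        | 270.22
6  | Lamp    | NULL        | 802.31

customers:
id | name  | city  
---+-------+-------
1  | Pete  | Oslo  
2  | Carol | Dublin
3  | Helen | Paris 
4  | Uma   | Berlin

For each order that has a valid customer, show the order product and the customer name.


INNER JOIN keeps only orders rows whose customer_id matches an id in customers. Walk through each order:
  - order 1 (Cable): customer_id=2 -> matches Carol
  - order 2 (Router): customer_id=2 -> matches Carol
  - order 3 (Camera): customer_id=1 -> matches Pete
  - order 4 (Printer): customer_id=3 -> matches Helen
  - order 5 (Webcam): customer_id=NULL, no match -> dropped
  - order 6 (Lamp): customer_id=NULL, no match -> dropped
So 2 of 6 rows are dropped.

SQL:
SELECT a.product, b.name AS customer
FROM orders a
INNER JOIN customers b ON a.customer_id = b.id

Result:
product | customer
--------+---------
Cable   | Carol   
Router  | Carol   
Camera  | Pete    
Printer | Helen   


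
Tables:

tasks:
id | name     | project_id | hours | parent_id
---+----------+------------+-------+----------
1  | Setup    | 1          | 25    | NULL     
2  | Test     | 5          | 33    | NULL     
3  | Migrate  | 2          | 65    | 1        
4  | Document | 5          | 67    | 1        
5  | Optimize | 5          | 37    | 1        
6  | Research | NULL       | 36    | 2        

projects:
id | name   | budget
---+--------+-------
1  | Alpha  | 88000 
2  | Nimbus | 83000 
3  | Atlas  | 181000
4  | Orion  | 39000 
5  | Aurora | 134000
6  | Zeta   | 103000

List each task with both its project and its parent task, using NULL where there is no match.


Two LEFT JOINs from the same base table tasks: one to projects via project_id, one to tasks itself via parent_id. Both are LEFT so every task is preserved.
Match against projects:
  - task 1 (Setup): project_id=1 -> matches Alpha
  - task 2 (Test): project_id=5 -> matches Aurora
  - task 3 (Migrate): project_id=2 -> matches Nimbus
  - task 4 (Document): project_id=5 -> matches Aurora
  - task 5 (Optimize): project_id=5 -> matches Aurora
  - task 6 (Research): project_id=NULL, no match -> kept with NULL
Match against tasks (self):
  - task 1 (Setup): parent_id=NULL -> NULL
  - task 2 (Test): parent_id=NULL -> NULL
  - task 3 (Migrate): parent_id=1 -> Setup
  - task 4 (Document): parent_id=1 -> Setup
  - task 5 (Optimize): parent_id=1 -> Setup
  - task 6 (Research): parent_id=2 -> Test

SQL:
SELECT a.name, b.name AS project, c.name AS parent
FROM tasks a
LEFT JOIN projects b ON a.project_id = b.id
LEFT JOIN tasks c ON a.parent_id = c.id

Result:
name     | project | parent
---------+---------+-------
Setup    | Alpha   | NULL  
Test     | Aurora  | NULL  
Migrate  | Nimbus  | Setup 
Document | Aurora  | Setup 
Optimize | Aurora  | Setup 
Research | NULL    | Test  


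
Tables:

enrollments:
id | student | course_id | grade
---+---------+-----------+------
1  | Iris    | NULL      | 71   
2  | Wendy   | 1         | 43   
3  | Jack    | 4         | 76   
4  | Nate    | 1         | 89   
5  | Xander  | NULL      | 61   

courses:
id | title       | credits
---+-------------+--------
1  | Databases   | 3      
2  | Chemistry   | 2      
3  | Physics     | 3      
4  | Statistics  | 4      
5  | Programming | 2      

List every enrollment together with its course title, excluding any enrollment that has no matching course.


INNER JOIN keeps only enrollments rows whose course_id matches an id in courses. Walk through each enrollment:
  - enrollment 1 (Iris): course_id=NULL, no match -> dropped
  - enrollment 2 (Wendy): course_id=1 -> matches Databases
  - enrollment 3 (Jack): course_id=4 -> matches Statistics
  - enrollment 4 (Nate): course_id=1 -> matches Databases
  - enrollment 5 (Xander): course_id=NULL, no match -> dropped
So 2 of 5 rows are dropped.

SQL:
SELECT a.student, b.title AS course
FROM enrollments a
INNER JOIN courses b ON a.course_id = b.id

Result:
student | course    
--------+-----------
Wendy   | Databases 
Jack    | Statistics
Nate    | Databases 


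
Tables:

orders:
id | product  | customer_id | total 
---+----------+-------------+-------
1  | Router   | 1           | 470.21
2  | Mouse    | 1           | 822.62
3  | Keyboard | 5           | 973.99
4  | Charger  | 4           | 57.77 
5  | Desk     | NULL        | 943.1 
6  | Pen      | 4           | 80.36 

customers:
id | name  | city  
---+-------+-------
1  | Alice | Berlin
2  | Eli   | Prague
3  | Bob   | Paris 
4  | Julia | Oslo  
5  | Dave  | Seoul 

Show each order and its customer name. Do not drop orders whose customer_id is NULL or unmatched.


LEFT JOIN keeps every row from orders (the left table); where customer_id has no match in customers, the customer columns become NULL. Walk through each order:
  - order 1 (Router): customer_id=1 -> matches Alice
  - order 2 (Mouse): customer_id=1 -> matches Alice
  - order 3 (Keyboard): customer_id=5 -> matches Dave
  - order 4 (Charger): customer_id=4 -> matches Julia
  - order 5 (Desk): customer_id=NULL, no match -> kept with NULL
  - order 6 (Pen): customer_id=4 -> matches Julia
All 6 rows appear; 1 has NULL customer.

SQL:
SELECT a.product, b.name AS customer
FROM orders a
LEFT JOIN customers b ON a.customer_id = b.id

Result:
product  | customer
---------+---------
Router   | Alice   
Mouse    | Alice   
Keyboard | Dave    
Charger  | Julia   
Desk     | NULL    
Pen      | Julia   


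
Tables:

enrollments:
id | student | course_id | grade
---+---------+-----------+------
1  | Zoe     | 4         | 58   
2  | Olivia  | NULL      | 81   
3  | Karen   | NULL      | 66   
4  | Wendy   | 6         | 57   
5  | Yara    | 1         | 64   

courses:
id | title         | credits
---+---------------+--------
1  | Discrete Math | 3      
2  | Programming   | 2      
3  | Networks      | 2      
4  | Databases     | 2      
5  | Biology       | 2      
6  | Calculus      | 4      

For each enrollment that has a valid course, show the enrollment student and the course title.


INNER JOIN keeps only enrollments rows whose course_id matches an id in courses. Walk through each enrollment:
  - enrollment 1 (Zoe): course_id=4 -> matches Databases
  - enrollment 2 (Olivia): course_id=NULL, no match -> dropped
  - enrollment 3 (Karen): course_id=NULL, no match -> dropped
  - enrollment 4 (Wendy): course_id=6 -> matches Calculus
  - enrollment 5 (Yara): course_id=1 -> matches Discrete Math
So 2 of 5 rows are dropped.

SQL:
SELECT a.student, b.title AS course
FROM enrollments a
INNER JOIN courses b ON a.course_id = b.id

Result:
student | course       
--------+--------------
Zoe     | Databases    
Wendy   | Calculus     
Yara    | Discrete Math


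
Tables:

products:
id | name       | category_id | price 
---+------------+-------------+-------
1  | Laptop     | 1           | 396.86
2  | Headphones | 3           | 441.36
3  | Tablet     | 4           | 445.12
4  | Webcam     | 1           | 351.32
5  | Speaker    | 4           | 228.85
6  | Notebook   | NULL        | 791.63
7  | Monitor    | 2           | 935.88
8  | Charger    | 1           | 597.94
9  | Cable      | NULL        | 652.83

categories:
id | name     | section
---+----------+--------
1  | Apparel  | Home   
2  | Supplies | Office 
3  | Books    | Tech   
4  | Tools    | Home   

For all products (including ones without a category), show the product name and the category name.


LEFT JOIN keeps every row from products (the left table); where category_id has no match in categories, the category columns become NULL. Walk through each product:
  - product 1 (Laptop): category_id=1 -> matches Apparel
  - product 2 (Headphones): category_id=3 -> matches Books
  - product 3 (Tablet): category_id=4 -> matches Tools
  - product 4 (Webcam): category_id=1 -> matches Apparel
  - product 5 (Speaker): category_id=4 -> matches Tools
  - product 6 (Notebook): category_id=NULL, no match -> kept with NULL
  - product 7 (Monitor): category_id=2 -> matches Supplies
  - product 8 (Charger): category_id=1 -> matches Apparel
  - product 9 (Cable): category_id=NULL, no match -> kept with NULL
All 9 rows appear; 2 have NULL category.

SQL:
SELECT a.name, b.name AS category
FROM products a
LEFT JOIN categories b ON a.category_id = b.id

Result:
name       | category
-----------+---------
Laptop     | Apparel 
Headphones | Books   
Tablet     | Tools   
Webcam     | Apparel 
Speaker    | Tools   
Notebook   | NULL    
Monitor    | Supplies
Charger    | Apparel 
Cable      | NULL    


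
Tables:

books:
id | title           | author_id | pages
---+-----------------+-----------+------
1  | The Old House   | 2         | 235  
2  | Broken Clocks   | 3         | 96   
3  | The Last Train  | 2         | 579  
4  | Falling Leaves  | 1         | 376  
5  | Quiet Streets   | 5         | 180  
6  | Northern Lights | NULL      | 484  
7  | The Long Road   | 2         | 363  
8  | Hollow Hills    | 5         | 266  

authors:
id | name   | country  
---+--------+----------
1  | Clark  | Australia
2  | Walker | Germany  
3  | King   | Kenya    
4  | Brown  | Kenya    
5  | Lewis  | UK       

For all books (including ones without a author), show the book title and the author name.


LEFT JOIN keeps every row from books (the left table); where author_id has no match in authors, the author columns become NULL. Walk through each book:
  - book 1 (The Old House): author_id=2 -> matches Walker
  - book 2 (Broken Clocks): author_id=3 -> matches King
  - book 3 (The Last Train): author_id=2 -> matches Walker
  - book 4 (Falling Leaves): author_id=1 -> matches Clark
  - book 5 (Quiet Streets): author_id=5 -> matches Lewis
  - book 6 (Northern Lights): author_id=NULL, no match -> kept with NULL
  - book 7 (The Long Road): author_id=2 -> matches Walker
  - book 8 (Hollow Hills): author_id=5 -> matches Lewis
All 8 rows appear; 1 has NULL author.

SQL:
SELECT a.title, b.name AS author
FROM books a
LEFT JOIN authors b ON a.author_id = b.id

Result:
title           | author
----------------+-------
The Old House   | Walker
Broken Clocks   | King  
The Last Train  | Walker
Falling Leaves  | Clark 
Quiet Streets   | Lewis 
Northern Lights | NULL  
The Long Road   | Walker
Hollow Hills    | Lewis 


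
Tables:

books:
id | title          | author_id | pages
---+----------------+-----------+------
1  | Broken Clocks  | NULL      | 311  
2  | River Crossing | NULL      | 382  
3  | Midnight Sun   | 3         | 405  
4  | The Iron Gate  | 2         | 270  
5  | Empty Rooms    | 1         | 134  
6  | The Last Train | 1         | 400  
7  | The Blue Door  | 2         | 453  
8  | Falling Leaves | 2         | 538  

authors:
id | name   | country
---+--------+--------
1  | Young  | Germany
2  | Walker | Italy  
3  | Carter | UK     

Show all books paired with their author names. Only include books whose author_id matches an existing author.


INNER JOIN keeps only books rows whose author_id matches an id in authors. Walk through each book:
  - book 1 (Broken Clocks): author_id=NULL, no match -> dropped
  - book 2 (River Crossing): author_id=NULL, no match -> dropped
  - book 3 (Midnight Sun): author_id=3 -> matches Carter
  - book 4 (The Iron Gate): author_id=2 -> matches Walker
  - book 5 (Empty Rooms): author_id=1 -> matches Young
  - book 6 (The Last Train): author_id=1 -> matches Young
  - book 7 (The Blue Door): author_id=2 -> matches Walker
  - book 8 (Falling Leaves): author_id=2 -> matches Walker
So 2 of 8 rows are dropped.

SQL:
SELECT a.title, b.name AS author
FROM books a
INNER JOIN authors b ON a.author_id = b.id

Result:
title          | author
---------------+-------
Midnight Sun   | Carter
The Iron Gate  | Walker
Empty Rooms    | Young 
The Last Train | Young 
The Blue Door  | Walker
Falling Leaves | Walker


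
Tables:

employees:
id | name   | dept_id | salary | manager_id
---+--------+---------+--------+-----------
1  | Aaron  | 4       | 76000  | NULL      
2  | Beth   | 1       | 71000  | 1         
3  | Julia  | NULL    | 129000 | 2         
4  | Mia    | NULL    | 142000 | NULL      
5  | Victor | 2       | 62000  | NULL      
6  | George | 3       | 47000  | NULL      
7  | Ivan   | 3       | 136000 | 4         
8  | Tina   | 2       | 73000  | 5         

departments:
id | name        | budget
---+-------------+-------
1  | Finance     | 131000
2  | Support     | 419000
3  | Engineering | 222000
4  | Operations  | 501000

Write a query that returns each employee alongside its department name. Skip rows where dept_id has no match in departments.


INNER JOIN keeps only employees rows whose dept_id matches an id in departments. Walk through each employee:
  - employee 1 (Aaron): dept_id=4 -> matches Operations
  - employee 2 (Beth): dept_id=1 -> matches Finance
  - employee 3 (Julia): dept_id=NULL, no match -> dropped
  - employee 4 (Mia): dept_id=NULL, no match -> dropped
  - employee 5 (Victor): dept_id=2 -> matches Support
  - employee 6 (George): dept_id=3 -> matches Engineering
  - employee 7 (Ivan): dept_id=3 -> matches Engineering
  - employee 8 (Tina): dept_id=2 -> matches Support
So 2 of 8 rows are dropped.

SQL:
SELECT a.name, b.name AS department
FROM employees a
INNER JOIN departments b ON a.dept_id = b.id

Result:
name   | department 
-------+------------
Aaron  | Operations 
Beth   | Finance    
Victor | Support    
George | Engineering
Ivan   | Engineering
Tina   | Support    


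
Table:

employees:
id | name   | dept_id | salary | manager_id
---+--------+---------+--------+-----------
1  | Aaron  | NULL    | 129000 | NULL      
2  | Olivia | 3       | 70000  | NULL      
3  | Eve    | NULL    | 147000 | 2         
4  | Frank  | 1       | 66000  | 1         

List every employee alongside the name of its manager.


This is a self-join: employees is joined to a second copy of itself, matching each row's manager_id to another row's id. Use LEFT JOIN so rows with manager_id=NULL are kept.
  - employee 1 (Aaron): manager_id=NULL -> NULL
  - employee 2 (Olivia): manager_id=NULL -> NULL
  - employee 3 (Eve): manager_id=2 -> Olivia
  - employee 4 (Frank): manager_id=1 -> Aaron

SQL:
SELECT a.name AS item, b.name AS manager
FROM employees a
LEFT JOIN employees b ON a.manager_id = b.id

Result:
item   | manager
-------+--------
Aaron  | NULL   
Olivia | NULL   
Eve    | Olivia 
Frank  | Aaron  


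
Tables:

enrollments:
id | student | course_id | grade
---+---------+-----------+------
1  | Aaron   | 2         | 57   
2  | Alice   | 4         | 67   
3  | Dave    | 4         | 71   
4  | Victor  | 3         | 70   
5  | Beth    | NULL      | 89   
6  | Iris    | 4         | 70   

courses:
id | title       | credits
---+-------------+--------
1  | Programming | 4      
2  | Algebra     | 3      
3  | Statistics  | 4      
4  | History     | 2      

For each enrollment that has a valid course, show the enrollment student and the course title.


INNER JOIN keeps only enrollments rows whose course_id matches an id in courses. Walk through each enrollment:
  - enrollment 1 (Aaron): course_id=2 -> matches Algebra
  - enrollment 2 (Alice): course_id=4 -> matches History
  - enrollment 3 (Dave): course_id=4 -> matches History
  - enrollment 4 (Victor): course_id=3 -> matches Statistics
  - enrollment 5 (Beth): course_id=NULL, no match -> dropped
  - enrollment 6 (Iris): course_id=4 -> matches History
So 1 of 6 rows is dropped.

SQL:
SELECT a.student, b.title AS course
FROM enrollments a
INNER JOIN courses b ON a.course_id = b.id

Result:
student | course    
--------+-----------
Aaron   | Algebra   
Alice   | History   
Dave    | History   
Victor  | Statistics
Iris    | History   


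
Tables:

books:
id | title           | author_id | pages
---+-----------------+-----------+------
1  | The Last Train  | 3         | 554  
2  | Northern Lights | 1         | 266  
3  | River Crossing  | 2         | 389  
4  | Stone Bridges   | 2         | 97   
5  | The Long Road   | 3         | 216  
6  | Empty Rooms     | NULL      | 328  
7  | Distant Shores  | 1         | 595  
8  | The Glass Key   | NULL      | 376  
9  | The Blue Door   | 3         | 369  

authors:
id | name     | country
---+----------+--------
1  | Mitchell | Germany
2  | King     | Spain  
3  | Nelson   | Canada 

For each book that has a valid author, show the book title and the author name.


INNER JOIN keeps only books rows whose author_id matches an id in authors. Walk through each book:
  - book 1 (The Last Train): author_id=3 -> matches Nelson
  - book 2 (Northern Lights): author_id=1 -> matches Mitchell
  - book 3 (River Crossing): author_id=2 -> matches King
  - book 4 (Stone Bridges): author_id=2 -> matches King
  - book 5 (The Long Road): author_id=3 -> matches Nelson
  - book 6 (Empty Rooms): author_id=NULL, no match -> dropped
  - book 7 (Distant Shores): author_id=1 -> matches Mitchell
  - book 8 (The Glass Key): author_id=NULL, no match -> dropped
  - book 9 (The Blue Door): author_id=3 -> matches Nelson
So 2 of 9 rows are dropped.

SQL:
SELECT a.title, b.name AS author
FROM books a
INNER JOIN authors b ON a.author_id = b.id

Result:
title           | author  
----------------+---------
The Last Train  | Nelson  
Northern Lights | Mitchell
River Crossing  | King    
Stone Bridges   | King    
The Long Road   | Nelson  
Distant Shores  | Mitchell
The Blue Door   | Nelson  


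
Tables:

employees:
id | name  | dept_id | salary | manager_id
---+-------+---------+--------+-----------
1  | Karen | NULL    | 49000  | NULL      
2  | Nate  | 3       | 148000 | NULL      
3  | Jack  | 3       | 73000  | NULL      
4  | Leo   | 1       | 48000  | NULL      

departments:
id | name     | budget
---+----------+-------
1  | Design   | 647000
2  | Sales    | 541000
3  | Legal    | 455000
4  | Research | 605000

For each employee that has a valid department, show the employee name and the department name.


INNER JOIN keeps only employees rows whose dept_id matches an id in departments. Walk through each employee:
  - employee 1 (Karen): dept_id=NULL, no match -> dropped
  - employee 2 (Nate): dept_id=3 -> matches Legal
  - employee 3 (Jack): dept_id=3 -> matches Legal
  - employee 4 (Leo): dept_id=1 -> matches Design
So 1 of 4 rows is dropped.

SQL:
SELECT a.name, b.name AS department
FROM employees a
INNER JOIN departments b ON a.dept_id = b.id

Result:
name | department
-----+-----------
Nate | Legal     
Jack | Legal     
Leo  | Design    


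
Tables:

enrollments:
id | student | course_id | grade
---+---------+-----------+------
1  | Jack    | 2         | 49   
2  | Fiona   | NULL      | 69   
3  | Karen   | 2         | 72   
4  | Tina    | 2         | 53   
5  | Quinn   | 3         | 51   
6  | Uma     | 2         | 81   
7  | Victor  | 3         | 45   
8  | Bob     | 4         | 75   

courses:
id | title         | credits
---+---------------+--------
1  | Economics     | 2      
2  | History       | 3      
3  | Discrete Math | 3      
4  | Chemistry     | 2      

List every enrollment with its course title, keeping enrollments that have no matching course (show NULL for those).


LEFT JOIN keeps every row from enrollments (the left table); where course_id has no match in courses, the course columns become NULL. Walk through each enrollment:
  - enrollment 1 (Jack): course_id=2 -> matches History
  - enrollment 2 (Fiona): course_id=NULL, no match -> kept with NULL
  - enrollment 3 (Karen): course_id=2 -> matches History
  - enrollment 4 (Tina): course_id=2 -> matches History
  - enrollment 5 (Quinn): course_id=3 -> matches Discrete Math
  - enrollment 6 (Uma): course_id=2 -> matches History
  - enrollment 7 (Victor): course_id=3 -> matches Discrete Math
  - enrollment 8 (Bob): course_id=4 -> matches Chemistry
All 8 rows appear; 1 has NULL course.

SQL:
SELECT a.student, b.title AS course
FROM enrollments a
LEFT JOIN courses b ON a.course_id = b.id

Result:
student | course       
--------+--------------
Jack    | History      
Fiona   | NULL         
Karen   | History      
Tina    | History      
Quinn   | Discrete Math
Uma     | History      
Victor  | Discrete Math
Bob     | Chemistry    


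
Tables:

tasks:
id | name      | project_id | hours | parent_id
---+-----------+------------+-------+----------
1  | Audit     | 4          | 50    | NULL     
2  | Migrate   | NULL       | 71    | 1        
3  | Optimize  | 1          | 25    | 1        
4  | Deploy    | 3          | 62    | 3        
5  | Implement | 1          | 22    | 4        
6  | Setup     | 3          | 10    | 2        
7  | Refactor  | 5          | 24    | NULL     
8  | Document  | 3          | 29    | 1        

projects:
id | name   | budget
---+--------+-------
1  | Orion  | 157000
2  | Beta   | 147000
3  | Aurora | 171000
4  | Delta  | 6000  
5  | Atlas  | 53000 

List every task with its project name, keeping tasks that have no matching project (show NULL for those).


LEFT JOIN keeps every row from tasks (the left table); where project_id has no match in projects, the project columns become NULL. Walk through each task:
  - task 1 (Audit): project_id=4 -> matches Delta
  - task 2 (Migrate): project_id=NULL, no match -> kept with NULL
  - task 3 (Optimize): project_id=1 -> matches Orion
  - task 4 (Deploy): project_id=3 -> matches Aurora
  - task 5 (Implement): project_id=1 -> matches Orion
  - task 6 (Setup): project_id=3 -> matches Aurora
  - task 7 (Refactor): project_id=5 -> matches Atlas
  - task 8 (Document): project_id=3 -> matches Aurora
All 8 rows appear; 1 has NULL project.

SQL:
SELECT a.name, b.name AS project
FROM tasks a
LEFT JOIN projects b ON a.project_id = b.id

Result:
name      | project
----------+--------
Audit     | Delta  
Migrate   | NULL   
Optimize  | Orion  
Deploy    | Aurora 
Implement | Orion  
Setup     | Aurora 
Refactor  | Atlas  
Document  | Aurora 


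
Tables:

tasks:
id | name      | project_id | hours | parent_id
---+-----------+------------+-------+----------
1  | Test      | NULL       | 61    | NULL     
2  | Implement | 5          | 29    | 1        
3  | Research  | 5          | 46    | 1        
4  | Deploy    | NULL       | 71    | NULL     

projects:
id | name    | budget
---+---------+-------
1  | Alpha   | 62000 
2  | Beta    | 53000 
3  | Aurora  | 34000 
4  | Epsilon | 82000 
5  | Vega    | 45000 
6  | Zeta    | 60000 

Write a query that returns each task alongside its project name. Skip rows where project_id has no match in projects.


INNER JOIN keeps only tasks rows whose project_id matches an id in projects. Walk through each task:
  - task 1 (Test): project_id=NULL, no match -> dropped
  - task 2 (Implement): project_id=5 -> matches Vega
  - task 3 (Research): project_id=5 -> matches Vega
  - task 4 (Deploy): project_id=NULL, no match -> dropped
So 2 of 4 rows are dropped.

SQL:
SELECT a.name, b.name AS project
FROM tasks a
INNER JOIN projects b ON a.project_id = b.id

Result:
name      | project
----------+--------
Implement | Vega   
Research  | Vega   


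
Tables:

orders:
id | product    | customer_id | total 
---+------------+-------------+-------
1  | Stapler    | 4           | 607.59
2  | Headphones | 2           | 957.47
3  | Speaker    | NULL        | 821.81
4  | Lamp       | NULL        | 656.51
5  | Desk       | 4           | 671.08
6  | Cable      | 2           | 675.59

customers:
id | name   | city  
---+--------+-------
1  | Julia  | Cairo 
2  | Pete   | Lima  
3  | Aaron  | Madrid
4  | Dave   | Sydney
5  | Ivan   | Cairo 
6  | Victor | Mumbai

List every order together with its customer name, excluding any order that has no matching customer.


INNER JOIN keeps only orders rows whose customer_id matches an id in customers. Walk through each order:
  - order 1 (Stapler): customer_id=4 -> matches Dave
  - order 2 (Headphones): customer_id=2 -> matches Pete
  - order 3 (Speaker): customer_id=NULL, no match -> dropped
  - order 4 (Lamp): customer_id=NULL, no match -> dropped
  - order 5 (Desk): customer_id=4 -> matches Dave
  - order 6 (Cable): customer_id=2 -> matches Pete
So 2 of 6 rows are dropped.

SQL:
SELECT a.product, b.name AS customer
FROM orders a
INNER JOIN customers b ON a.customer_id = b.id

Result:
product    | customer
-----------+---------
Stapler    | Dave    
Headphones | Pete    
Desk       | Dave    
Cable      | Pete    


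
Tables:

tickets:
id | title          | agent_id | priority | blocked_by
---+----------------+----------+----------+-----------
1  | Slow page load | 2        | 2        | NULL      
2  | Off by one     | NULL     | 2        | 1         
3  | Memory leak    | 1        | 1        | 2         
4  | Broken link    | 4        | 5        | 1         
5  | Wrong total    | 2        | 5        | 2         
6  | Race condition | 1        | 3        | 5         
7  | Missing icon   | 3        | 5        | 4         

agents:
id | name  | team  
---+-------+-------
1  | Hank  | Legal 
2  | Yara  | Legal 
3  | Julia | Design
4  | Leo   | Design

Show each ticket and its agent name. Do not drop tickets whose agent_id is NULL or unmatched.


LEFT JOIN keeps every row from tickets (the left table); where agent_id has no match in agents, the agent columns become NULL. Walk through each ticket:
  - ticket 1 (Slow page load): agent_id=2 -> matches Yara
  - ticket 2 (Off by one): agent_id=NULL, no match -> kept with NULL
  - ticket 3 (Memory leak): agent_id=1 -> matches Hank
  - ticket 4 (Broken link): agent_id=4 -> matches Leo
  - ticket 5 (Wrong total): agent_id=2 -> matches Yara
  - ticket 6 (Race condition): agent_id=1 -> matches Hank
  - ticket 7 (Missing icon): agent_id=3 -> matches Julia
All 7 rows appear; 1 has NULL agent.

SQL:
SELECT a.title, b.name AS agent
FROM tickets a
LEFT JOIN agents b ON a.agent_id = b.id

Result:
title          | agent
---------------+------
Slow page load | Yara 
Off by one     | NULL 
Memory leak    | Hank 
Broken link    | Leo  
Wrong total    | Yara 
Race condition | Hank 
Missing icon   | Julia


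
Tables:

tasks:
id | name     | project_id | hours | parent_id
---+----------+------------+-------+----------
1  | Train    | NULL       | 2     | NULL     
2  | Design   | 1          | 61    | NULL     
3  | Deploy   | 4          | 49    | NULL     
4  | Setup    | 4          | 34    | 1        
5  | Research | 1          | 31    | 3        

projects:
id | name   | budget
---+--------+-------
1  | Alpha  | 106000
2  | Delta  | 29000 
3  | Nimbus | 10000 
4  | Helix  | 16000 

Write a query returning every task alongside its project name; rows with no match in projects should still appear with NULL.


LEFT JOIN keeps every row from tasks (the left table); where project_id has no match in projects, the project columns become NULL. Walk through each task:
  - task 1 (Train): project_id=NULL, no match -> kept with NULL
  - task 2 (Design): project_id=1 -> matches Alpha
  - task 3 (Deploy): project_id=4 -> matches Helix
  - task 4 (Setup): project_id=4 -> matches Helix
  - task 5 (Research): project_id=1 -> matches Alpha
All 5 rows appear; 1 has NULL project.

SQL:
SELECT a.name, b.name AS project
FROM tasks a
LEFT JOIN projects b ON a.project_id = b.id

Result:
name     | project
---------+--------
Train    | NULL   
Design   | Alpha  
Deploy   | Helix  
Setup    | Helix  
Research | Alpha  


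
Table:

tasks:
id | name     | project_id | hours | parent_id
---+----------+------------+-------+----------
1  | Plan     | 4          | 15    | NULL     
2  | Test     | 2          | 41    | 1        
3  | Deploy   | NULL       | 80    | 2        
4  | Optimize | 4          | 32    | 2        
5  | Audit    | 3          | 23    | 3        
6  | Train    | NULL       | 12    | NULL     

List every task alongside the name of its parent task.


This is a self-join: tasks is joined to a second copy of itself, matching each row's parent_id to another row's id. Use LEFT JOIN so rows with parent_id=NULL are kept.
  - task 1 (Plan): parent_id=NULL -> NULL
  - task 2 (Test): parent_id=1 -> Plan
  - task 3 (Deploy): parent_id=2 -> Test
  - task 4 (Optimize): parent_id=2 -> Test
  - task 5 (Audit): parent_id=3 -> Deploy
  - task 6 (Train): parent_id=NULL -> NULL

SQL:
SELECT a.name AS item, b.name AS parent
FROM tasks a
LEFT JOIN tasks b ON a.parent_id = b.id

Result:
item     | parent
---------+-------
Plan     | NULL  
Test     | Plan  
Deploy   | Test  
Optimize | Test  
Audit    | Deploy
Train    | NULL  


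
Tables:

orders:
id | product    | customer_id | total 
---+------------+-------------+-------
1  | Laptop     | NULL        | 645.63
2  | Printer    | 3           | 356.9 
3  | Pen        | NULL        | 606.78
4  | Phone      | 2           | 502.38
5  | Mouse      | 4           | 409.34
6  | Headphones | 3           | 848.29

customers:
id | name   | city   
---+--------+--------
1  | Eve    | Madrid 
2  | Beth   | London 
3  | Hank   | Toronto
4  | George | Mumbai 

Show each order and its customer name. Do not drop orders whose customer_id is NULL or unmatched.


LEFT JOIN keeps every row from orders (the left table); where customer_id has no match in customers, the customer columns become NULL. Walk through each order:
  - order 1 (Laptop): customer_id=NULL, no match -> kept with NULL
  - order 2 (Printer): customer_id=3 -> matches Hank
  - order 3 (Pen): customer_id=NULL, no match -> kept with NULL
  - order 4 (Phone): customer_id=2 -> matches Beth
  - order 5 (Mouse): customer_id=4 -> matches George
  - order 6 (Headphones): customer_id=3 -> matches Hank
All 6 rows appear; 2 have NULL customer.

SQL:
SELECT a.product, b.name AS customer
FROM orders a
LEFT JOIN customers b ON a.customer_id = b.id

Result:
product    | customer
-----------+---------
Laptop     | NULL    
Printer    | Hank    
Pen        | NULL    
Phone      | Beth    
Mouse      | George  
Headphones | Hank    


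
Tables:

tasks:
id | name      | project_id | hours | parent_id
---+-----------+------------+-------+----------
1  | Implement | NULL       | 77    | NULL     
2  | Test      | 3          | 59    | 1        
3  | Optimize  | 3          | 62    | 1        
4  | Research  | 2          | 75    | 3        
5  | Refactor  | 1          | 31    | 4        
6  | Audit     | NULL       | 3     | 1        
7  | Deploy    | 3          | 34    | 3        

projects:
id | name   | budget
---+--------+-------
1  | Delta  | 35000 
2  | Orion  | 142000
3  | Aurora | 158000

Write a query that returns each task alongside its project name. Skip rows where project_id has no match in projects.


INNER JOIN keeps only tasks rows whose project_id matches an id in projects. Walk through each task:
  - task 1 (Implement): project_id=NULL, no match -> dropped
  - task 2 (Test): project_id=3 -> matches Aurora
  - task 3 (Optimize): project_id=3 -> matches Aurora
  - task 4 (Research): project_id=2 -> matches Orion
  - task 5 (Refactor): project_id=1 -> matches Delta
  - task 6 (Audit): project_id=NULL, no match -> dropped
  - task 7 (Deploy): project_id=3 -> matches Aurora
So 2 of 7 rows are dropped.

SQL:
SELECT a.name, b.name AS project
FROM tasks a
INNER JOIN projects b ON a.project_id = b.id

Result:
name     | project
---------+--------
Test     | Aurora 
Optimize | Aurora 
Research | Orion  
Refactor | Delta  
Deploy   | Aurora 


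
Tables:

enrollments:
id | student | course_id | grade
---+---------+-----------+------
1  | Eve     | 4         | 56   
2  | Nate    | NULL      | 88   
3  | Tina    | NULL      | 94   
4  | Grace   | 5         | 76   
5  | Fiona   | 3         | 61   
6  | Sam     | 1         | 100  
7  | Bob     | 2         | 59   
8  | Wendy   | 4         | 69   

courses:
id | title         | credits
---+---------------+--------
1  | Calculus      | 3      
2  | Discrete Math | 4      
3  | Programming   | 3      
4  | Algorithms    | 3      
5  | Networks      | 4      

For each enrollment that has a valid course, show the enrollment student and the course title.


INNER JOIN keeps only enrollments rows whose course_id matches an id in courses. Walk through each enrollment:
  - enrollment 1 (Eve): course_id=4 -> matches Algorithms
  - enrollment 2 (Nate): course_id=NULL, no match -> dropped
  - enrollment 3 (Tina): course_id=NULL, no match -> dropped
  - enrollment 4 (Grace): course_id=5 -> matches Networks
  - enrollment 5 (Fiona): course_id=3 -> matches Programming
  - enrollment 6 (Sam): course_id=1 -> matches Calculus
  - enrollment 7 (Bob): course_id=2 -> matches Discrete Math
  - enrollment 8 (Wendy): course_id=4 -> matches Algorithms
So 2 of 8 rows are dropped.

SQL:
SELECT a.student, b.title AS course
FROM enrollments a
INNER JOIN courses b ON a.course_id = b.id

Result:
student | course       
--------+--------------
Eve     | Algorithms   
Grace   | Networks     
Fiona   | Programming  
Sam     | Calculus     
Bob     | Discrete Math
Wendy   | Algorithms   


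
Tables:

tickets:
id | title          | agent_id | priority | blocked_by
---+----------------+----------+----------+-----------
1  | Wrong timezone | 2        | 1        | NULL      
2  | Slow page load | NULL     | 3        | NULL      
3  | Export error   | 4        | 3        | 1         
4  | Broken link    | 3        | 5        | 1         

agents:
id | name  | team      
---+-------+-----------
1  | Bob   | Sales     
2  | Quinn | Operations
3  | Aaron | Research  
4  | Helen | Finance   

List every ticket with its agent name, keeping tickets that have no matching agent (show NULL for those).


LEFT JOIN keeps every row from tickets (the left table); where agent_id has no match in agents, the agent columns become NULL. Walk through each ticket:
  - ticket 1 (Wrong timezone): agent_id=2 -> matches Quinn
  - ticket 2 (Slow page load): agent_id=NULL, no match -> kept with NULL
  - ticket 3 (Export error): agent_id=4 -> matches Helen
  - ticket 4 (Broken link): agent_id=3 -> matches Aaron
All 4 rows appear; 1 has NULL agent.

SQL:
SELECT a.title, b.name AS agent
FROM tickets a
LEFT JOIN agents b ON a.agent_id = b.id

Result:
title          | agent
---------------+------
Wrong timezone | Quinn
Slow page load | NULL 
Export error   | Helen
Broken link    | Aaron


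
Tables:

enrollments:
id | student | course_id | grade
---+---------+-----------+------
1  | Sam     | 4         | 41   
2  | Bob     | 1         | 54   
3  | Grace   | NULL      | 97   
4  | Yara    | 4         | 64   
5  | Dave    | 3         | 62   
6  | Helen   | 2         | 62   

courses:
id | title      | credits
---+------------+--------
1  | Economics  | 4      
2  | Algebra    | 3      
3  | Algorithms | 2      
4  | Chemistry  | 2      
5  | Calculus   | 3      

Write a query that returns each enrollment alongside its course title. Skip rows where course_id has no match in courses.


INNER JOIN keeps only enrollments rows whose course_id matches an id in courses. Walk through each enrollment:
  - enrollment 1 (Sam): course_id=4 -> matches Chemistry
  - enrollment 2 (Bob): course_id=1 -> matches Economics
  - enrollment 3 (Grace): course_id=NULL, no match -> dropped
  - enrollment 4 (Yara): course_id=4 -> matches Chemistry
  - enrollment 5 (Dave): course_id=3 -> matches Algorithms
  - enrollment 6 (Helen): course_id=2 -> matches Algebra
So 1 of 6 rows is dropped.

SQL:
SELECT a.student, b.title AS course
FROM enrollments a
INNER JOIN courses b ON a.course_id = b.id

Result:
student | course    
--------+-----------
Sam     | Chemistry 
Bob     | Economics 
Yara    | Chemistry 
Dave    | Algorithms
Helen   | Algebra   


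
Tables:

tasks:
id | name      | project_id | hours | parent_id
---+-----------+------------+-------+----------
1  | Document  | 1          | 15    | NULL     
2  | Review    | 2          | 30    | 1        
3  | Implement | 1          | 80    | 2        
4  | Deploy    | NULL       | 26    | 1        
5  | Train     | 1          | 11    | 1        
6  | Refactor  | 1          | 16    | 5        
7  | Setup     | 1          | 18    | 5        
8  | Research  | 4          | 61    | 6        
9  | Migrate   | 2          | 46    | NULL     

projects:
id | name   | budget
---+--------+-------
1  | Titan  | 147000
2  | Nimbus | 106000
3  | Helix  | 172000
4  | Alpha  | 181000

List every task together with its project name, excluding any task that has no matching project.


INNER JOIN keeps only tasks rows whose project_id matches an id in projects. Walk through each task:
  - task 1 (Document): project_id=1 -> matches Titan
  - task 2 (Review): project_id=2 -> matches Nimbus
  - task 3 (Implement): project_id=1 -> matches Titan
  - task 4 (Deploy): project_id=NULL, no match -> dropped
  - task 5 (Train): project_id=1 -> matches Titan
  - task 6 (Refactor): project_id=1 -> matches Titan
  - task 7 (Setup): project_id=1 -> matches Titan
  - task 8 (Research): project_id=4 -> matches Alpha
  - task 9 (Migrate): project_id=2 -> matches Nimbus
So 1 of 9 rows is dropped.

SQL:
SELECT a.name, b.name AS project
FROM tasks a
INNER JOIN projects b ON a.project_id = b.id

Result:
name      | project
----------+--------
Document  | Titan  
Review    | Nimbus 
Implement | Titan  
Train     | Titan  
Refactor  | Titan  
Setup     | Titan  
Research  | Alpha  
Migrate   | Nimbus 


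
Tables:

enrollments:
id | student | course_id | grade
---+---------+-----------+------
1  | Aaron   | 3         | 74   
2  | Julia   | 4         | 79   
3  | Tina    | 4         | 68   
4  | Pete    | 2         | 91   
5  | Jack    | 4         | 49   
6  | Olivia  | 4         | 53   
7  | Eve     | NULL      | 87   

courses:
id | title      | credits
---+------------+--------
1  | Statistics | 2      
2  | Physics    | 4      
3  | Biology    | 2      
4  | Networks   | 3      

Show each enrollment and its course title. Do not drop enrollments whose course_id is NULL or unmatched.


LEFT JOIN keeps every row from enrollments (the left table); where course_id has no match in courses, the course columns become NULL. Walk through each enrollment:
  - enrollment 1 (Aaron): course_id=3 -> matches Biology
  - enrollment 2 (Julia): course_id=4 -> matches Networks
  - enrollment 3 (Tina): course_id=4 -> matches Networks
  - enrollment 4 (Pete): course_id=2 -> matches Physics
  - enrollment 5 (Jack): course_id=4 -> matches Networks
  - enrollment 6 (Olivia): course_id=4 -> matches Networks
  - enrollment 7 (Eve): course_id=NULL, no match -> kept with NULL
All 7 rows appear; 1 has NULL course.

SQL:
SELECT a.student, b.title AS course
FROM enrollments a
LEFT JOIN courses b ON a.course_id = b.id

Result:
student | course  
--------+---------
Aaron   | Biology 
Julia   | Networks
Tina    | Networks
Pete    | Physics 
Jack    | Networks
Olivia  | Networks
Eve     | NULL    
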